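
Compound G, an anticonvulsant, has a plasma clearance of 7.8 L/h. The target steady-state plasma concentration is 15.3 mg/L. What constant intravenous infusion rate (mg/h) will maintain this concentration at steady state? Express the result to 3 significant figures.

119 mg/h

Infusion rate = CL · Css = 7.800 L/h × 15.3 mg/L = 119.3 mg/h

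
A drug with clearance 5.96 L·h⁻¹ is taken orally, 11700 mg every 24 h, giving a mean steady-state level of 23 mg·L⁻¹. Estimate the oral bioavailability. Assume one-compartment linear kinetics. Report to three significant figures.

F·D/τ = CL·Css at steady state → F = CL·Css·τ / D.
F = 5.96 × 23 × 24 / 11700 = 0.281

0.281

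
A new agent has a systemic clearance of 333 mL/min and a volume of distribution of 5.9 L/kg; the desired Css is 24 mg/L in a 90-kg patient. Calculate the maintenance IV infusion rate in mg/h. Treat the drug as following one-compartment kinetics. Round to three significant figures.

CL = 333 mL/min × 60/1000 = 19.98 L/h
R₀ = 19.98 × 24 = 479.5 mg/h

480 mg/h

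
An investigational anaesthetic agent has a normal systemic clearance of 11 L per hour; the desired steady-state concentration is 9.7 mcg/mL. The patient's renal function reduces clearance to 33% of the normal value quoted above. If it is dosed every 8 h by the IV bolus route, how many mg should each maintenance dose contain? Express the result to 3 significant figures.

282 mg

Patient clearance = 0.33 × 11.00 = 3.630 L/h
At steady state, dose per interval replaces the amount cleared in that interval: D/τ = CL·Css.
D = CL × Css × τ = 3.630 × 9.7 × 8 = 281.7 mg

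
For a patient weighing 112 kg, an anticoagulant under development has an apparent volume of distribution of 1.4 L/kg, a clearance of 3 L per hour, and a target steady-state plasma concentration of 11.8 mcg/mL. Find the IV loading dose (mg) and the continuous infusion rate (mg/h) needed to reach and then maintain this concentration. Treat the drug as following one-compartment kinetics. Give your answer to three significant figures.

(a) 1850 mg; (b) 35.4 mg/h

Vd = 1.4 L/kg × 112 kg = 156.8 L
Loading dose = Vd × C = 156.8 × 11.8 = 1850 mg
Infusion rate = 3.000 L/h × 11.8 mg/L = 35.40 mg/h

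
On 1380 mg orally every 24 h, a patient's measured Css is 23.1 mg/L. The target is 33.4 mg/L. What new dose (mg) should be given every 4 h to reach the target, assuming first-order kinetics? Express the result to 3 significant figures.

For first-order elimination, Css ∝ F·D/(CL·τ); F and CL are unchanged, so Css ∝ D/τ.
D₂ = D₁ × (Css,target / Css,current) × (τ₂/τ₁) = 1380 × (33.4/23.1) × (4/24) = 332.6 mg

333 mg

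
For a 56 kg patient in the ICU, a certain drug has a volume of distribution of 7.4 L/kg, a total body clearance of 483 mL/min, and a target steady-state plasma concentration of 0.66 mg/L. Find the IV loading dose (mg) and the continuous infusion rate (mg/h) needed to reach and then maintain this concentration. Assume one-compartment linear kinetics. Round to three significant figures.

Vd(total) = 56 kg × 7.4 L/kg = 414.4 L
Loading: fill Vd to C_target → 414.4 L × 0.66 mg/L = 273.5 mg
CL = 483 mL/min = 483 × 0.06 = 28.98 L/h
Infusion rate = 28.98 L/h × 0.66 mg/L = 19.13 mg/h

(a) 274 mg; (b) 19.1 mg/h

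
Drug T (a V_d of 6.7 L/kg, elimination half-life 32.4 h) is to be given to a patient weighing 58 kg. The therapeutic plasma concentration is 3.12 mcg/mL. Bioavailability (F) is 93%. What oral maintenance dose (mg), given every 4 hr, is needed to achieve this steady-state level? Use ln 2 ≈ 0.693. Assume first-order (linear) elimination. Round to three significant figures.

112 mg

Vd = 6.7 L/kg × 58 kg = 388.6 L
CL = 0.693 × Vd / t½ = 0.693 × 388.6 / 32.4 = 8.312 L/h
D = CL × Css × τ / F = 8.312 × 3.12 × 4 / 0.93 = 111.5 mg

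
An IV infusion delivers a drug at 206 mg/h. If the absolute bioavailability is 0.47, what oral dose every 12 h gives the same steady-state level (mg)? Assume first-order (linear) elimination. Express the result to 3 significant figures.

To maintain the same Css, the systemic dosing rate must be unchanged: F·D/τ = infusion rate.
D = rate × τ / F = 206 × 12 / 0.47 = 5260 mg

5260 mg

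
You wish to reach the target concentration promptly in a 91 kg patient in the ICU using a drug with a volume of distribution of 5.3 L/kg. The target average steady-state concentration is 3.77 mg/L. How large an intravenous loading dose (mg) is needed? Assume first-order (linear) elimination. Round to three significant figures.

Total Vd = 5.3 × 91 = 482.3 L
LD = Vd × C = 482.3 × 3.770 = 1818 mg

1820 mg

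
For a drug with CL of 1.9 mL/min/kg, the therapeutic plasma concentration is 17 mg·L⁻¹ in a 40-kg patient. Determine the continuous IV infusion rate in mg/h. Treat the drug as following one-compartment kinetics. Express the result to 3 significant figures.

77.5 mg/h

CL = 1.9 mL/min/kg × 40 kg = 76.00 mL/min = 76.00 × 60/1000 = 4.560 L/h
At steady state, infusion rate equals elimination rate: rate in = CL × Css.
Rate = CL × Css = 4.560 × 17 = 77.52 mg/h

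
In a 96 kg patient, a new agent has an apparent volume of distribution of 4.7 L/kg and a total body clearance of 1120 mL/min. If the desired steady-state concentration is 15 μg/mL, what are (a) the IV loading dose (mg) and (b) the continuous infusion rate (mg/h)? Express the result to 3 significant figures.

(a) 6770 mg; (b) 1010 mg/h

Vd(total) = 96 kg × 4.7 L/kg = 451.2 L
Loading dose = Vd × C = 451.2 × 15 = 6768 mg
CL = 1120 mL/min × 60/1000 = 67.20 L/h
Maintenance infusion rate = CL × Css = 67.20 × 15 = 1008 mg/h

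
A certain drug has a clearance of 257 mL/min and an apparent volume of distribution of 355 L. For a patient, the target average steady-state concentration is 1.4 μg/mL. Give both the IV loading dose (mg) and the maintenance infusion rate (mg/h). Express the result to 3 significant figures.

LD = Vd · C_target = 355.0 × 1.4 = 497.0 mg
CL = 257 mL/min = 257 × 0.06 = 15.42 L/h
Maintenance infusion rate = CL × Css = 15.42 × 1.4 = 21.59 mg/h

(a) 497 mg; (b) 21.6 mg/h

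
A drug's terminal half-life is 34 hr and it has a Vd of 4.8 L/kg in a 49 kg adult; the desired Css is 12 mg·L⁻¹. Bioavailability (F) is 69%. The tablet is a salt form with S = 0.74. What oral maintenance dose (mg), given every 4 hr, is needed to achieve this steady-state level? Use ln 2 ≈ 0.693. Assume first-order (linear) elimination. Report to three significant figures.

Vd(total) = 49 kg × 4.8 L/kg = 235.2 L
k = 0.693/34 = 0.02038 h⁻¹, so CL = k·Vd = 0.02038 × 235.2 = 4.793 L/h
D = CL × Css × τ / F / S = 4.793 × 12 × 4 / 0.69 / 0.74 = 450.6 mg

451 mg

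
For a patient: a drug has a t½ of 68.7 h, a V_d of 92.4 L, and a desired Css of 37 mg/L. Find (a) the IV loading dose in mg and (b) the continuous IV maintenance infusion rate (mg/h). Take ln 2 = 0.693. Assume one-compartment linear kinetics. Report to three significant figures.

(a) 3420 mg; (b) 34.5 mg/h

LD = Vd × C = 92.40 × 37 = 3419 mg
CL = 0.693 × Vd / t½ = 0.693 × 92.40 / 68.7 = 0.9321 L/h
Infusion rate = CL × Css = 0.9321 × 37 = 34.49 mg/h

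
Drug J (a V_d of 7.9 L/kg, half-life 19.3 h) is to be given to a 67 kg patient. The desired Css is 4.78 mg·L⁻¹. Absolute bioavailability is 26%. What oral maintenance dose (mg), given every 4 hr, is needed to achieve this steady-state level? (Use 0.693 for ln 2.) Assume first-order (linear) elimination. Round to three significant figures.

Vd(total) = 67 kg × 7.9 L/kg = 529.3 L
CL = 0.693 × Vd / t½ = 0.693 × 529.3 / 19.3 = 19.01 L/h
D = CL × Css × τ / F = 19.01 × 4.78 × 4 / 0.26 = 1398 mg

1400 mg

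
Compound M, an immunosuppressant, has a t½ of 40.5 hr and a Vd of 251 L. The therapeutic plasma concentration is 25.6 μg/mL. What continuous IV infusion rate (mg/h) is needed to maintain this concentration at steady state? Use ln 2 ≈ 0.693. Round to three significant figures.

CL = ln 2 · Vd / t½ = 0.693 × 251.0 / 40.5 = 4.295 L/h
Infusion rate = CL × Css = 4.295 × 25.6 = 110.0 mg/h

110 mg/h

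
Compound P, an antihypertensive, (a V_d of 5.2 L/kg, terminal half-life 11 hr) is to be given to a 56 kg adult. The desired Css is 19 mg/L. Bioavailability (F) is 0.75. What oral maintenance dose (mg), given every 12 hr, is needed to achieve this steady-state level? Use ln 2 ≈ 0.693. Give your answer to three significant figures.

Vd(total) = 56 kg × 5.2 L/kg = 291.2 L
k = 0.693/11 = 0.06300 h⁻¹, so CL = k·Vd = 0.06300 × 291.2 = 18.35 L/h
D = CL × Css × τ / F = 18.35 × 19 × 12 / 0.75 = 5578 mg

5580 mg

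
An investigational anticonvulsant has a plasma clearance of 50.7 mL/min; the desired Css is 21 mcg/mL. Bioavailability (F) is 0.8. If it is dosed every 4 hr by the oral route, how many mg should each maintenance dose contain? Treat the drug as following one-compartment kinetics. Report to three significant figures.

319 mg

CL = 50.7 mL/min × 60/1000 = 3.042 L/h
At steady state, dose per interval replaces the amount cleared in that interval: F·D/τ = CL·Css.
D = CL × Css × τ / F = 3.042 × 21 × 4 / 0.8 = 319.4 mg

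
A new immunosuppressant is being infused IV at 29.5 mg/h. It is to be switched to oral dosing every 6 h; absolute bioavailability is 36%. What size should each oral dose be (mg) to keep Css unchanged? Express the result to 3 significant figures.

492 mg

To maintain the same Css, the systemic dosing rate must be unchanged: F·D/τ = infusion rate.
D = rate × τ / F = 29.5 × 6 / 0.36 = 491.7 mg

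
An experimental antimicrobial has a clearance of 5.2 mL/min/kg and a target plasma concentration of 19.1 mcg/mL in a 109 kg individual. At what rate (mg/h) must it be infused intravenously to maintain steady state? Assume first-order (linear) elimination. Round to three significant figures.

650 mg/h

CL = 5.2 mL/min/kg × 109 kg = 566.8 mL/min = 566.8 × 60/1000 = 34.01 L/h
R₀ = 34.01 × 19.1 = 649.6 mg/h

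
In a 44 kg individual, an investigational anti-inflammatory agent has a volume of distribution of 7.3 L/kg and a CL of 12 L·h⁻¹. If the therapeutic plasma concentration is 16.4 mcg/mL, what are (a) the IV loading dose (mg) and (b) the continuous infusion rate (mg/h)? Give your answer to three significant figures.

Vd(total) = 44 kg × 7.3 L/kg = 321.2 L
Loading dose = Vd × C = 321.2 × 16.4 = 5268 mg
Maintenance infusion rate = CL × Css = 12.00 × 16.4 = 196.8 mg/h

(a) 5270 mg; (b) 197 mg/h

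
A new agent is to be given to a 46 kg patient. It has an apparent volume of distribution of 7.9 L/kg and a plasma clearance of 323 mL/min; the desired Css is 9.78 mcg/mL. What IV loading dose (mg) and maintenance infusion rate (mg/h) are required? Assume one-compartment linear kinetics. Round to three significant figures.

Total Vd = 7.9 × 46 = 363.4 L
LD = Vd · C_target = 363.4 × 9.78 = 3554 mg
CL = 323 mL/min = 323 × 0.06 = 19.38 L/h
Maintenance: replace elimination → rate = CL × Css = 19.38 × 9.78 = 189.5 mg/h

(a) 3550 mg; (b) 190 mg/h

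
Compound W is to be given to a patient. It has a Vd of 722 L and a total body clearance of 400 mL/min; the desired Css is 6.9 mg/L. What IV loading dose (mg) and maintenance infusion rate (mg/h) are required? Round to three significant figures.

(a) 4980 mg; (b) 166 mg/h

Loading: fill Vd to C_target → 722.0 L × 6.9 mg/L = 4982 mg
CL = 400 mL/min = 400 × 0.06 = 24.00 L/h
Infusion rate = 24.00 L/h × 6.9 mg/L = 165.6 mg/h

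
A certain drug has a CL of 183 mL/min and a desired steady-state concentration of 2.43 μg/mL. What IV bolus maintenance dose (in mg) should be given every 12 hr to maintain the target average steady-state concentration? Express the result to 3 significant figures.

320 mg

CL = 183 mL/min × 60/1000 = 10.98 L/h
D = CL × Css × τ = 10.98 × 2.43 × 12 = 320.2 mg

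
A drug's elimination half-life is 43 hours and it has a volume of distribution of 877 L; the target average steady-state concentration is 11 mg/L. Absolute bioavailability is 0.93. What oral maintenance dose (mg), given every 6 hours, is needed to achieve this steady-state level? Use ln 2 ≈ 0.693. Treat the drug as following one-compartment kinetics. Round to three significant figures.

k = 0.693/43 = 0.01612 h⁻¹, so CL = k·Vd = 0.01612 × 877.0 = 14.14 L/h
D = CL × Css × τ / F = 14.14 × 11 × 6 / 0.93 = 1003 mg

1000 mg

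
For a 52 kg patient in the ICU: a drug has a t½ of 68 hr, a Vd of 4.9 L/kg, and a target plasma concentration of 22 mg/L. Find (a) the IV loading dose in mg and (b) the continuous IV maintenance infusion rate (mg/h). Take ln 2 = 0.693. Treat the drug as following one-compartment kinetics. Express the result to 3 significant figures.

Total Vd = 4.9 × 52 = 254.8 L
LD = Vd × C = 254.8 × 22 = 5606 mg
CL = 0.693 × Vd / t½ = 0.693 × 254.8 / 68 = 2.597 L/h
Infusion rate = CL × Css = 2.597 × 22 = 57.13 mg/h

(a) 5610 mg; (b) 57.1 mg/h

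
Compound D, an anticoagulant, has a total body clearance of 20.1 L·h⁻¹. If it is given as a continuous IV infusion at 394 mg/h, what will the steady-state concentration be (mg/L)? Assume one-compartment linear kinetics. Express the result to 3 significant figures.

19.6 mg/L

Css = rate / CL = 394 / 20.10 = 19.60 mg/L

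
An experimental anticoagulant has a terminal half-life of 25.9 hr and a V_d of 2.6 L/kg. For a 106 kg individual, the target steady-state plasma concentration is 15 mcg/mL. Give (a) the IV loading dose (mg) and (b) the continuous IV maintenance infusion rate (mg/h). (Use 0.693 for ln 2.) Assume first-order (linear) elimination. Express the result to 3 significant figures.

Total Vd = 2.6 × 106 = 275.6 L
LD = Vd × C = 275.6 × 15 = 4134 mg
CL = 0.693 × Vd / t½ = 0.693 × 275.6 / 25.9 = 7.374 L/h
Infusion rate = CL × Css = 7.374 × 15 = 110.6 mg/h

(a) 4130 mg; (b) 111 mg/h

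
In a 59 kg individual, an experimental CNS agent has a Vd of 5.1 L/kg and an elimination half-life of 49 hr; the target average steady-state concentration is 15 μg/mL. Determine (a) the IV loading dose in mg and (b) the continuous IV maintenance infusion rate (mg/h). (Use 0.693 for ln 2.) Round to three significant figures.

(a) 4510 mg; (b) 63.8 mg/h

Vd(total) = 59 kg × 5.1 L/kg = 300.9 L
LD = Vd × C = 300.9 × 15 = 4514 mg
CL = 0.693 × Vd / t½ = 0.693 × 300.9 / 49 = 4.256 L/h
Infusion rate = CL × Css = 4.256 × 15 = 63.84 mg/h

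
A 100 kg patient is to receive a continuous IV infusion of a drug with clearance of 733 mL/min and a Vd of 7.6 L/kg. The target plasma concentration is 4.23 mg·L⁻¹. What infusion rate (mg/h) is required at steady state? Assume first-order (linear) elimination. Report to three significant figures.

186 mg/h

CL = 733 mL/min = 733 × 0.06 = 43.98 L/h
Maintenance depends on clearance, not Vd — rate in must match rate out.
Infusion rate = CL · Css = 43.98 L/h × 4.23 mg/L = 186.0 mg/h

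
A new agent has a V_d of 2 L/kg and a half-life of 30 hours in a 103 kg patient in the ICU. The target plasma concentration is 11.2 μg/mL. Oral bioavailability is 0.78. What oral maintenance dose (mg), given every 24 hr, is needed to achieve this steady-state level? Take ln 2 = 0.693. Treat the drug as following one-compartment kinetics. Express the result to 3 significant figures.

Vd(total) = 103 kg × 2 L/kg = 206.0 L
CL = ln 2 · Vd / t½ = 0.693 × 206.0 / 30 = 4.759 L/h
D = CL × Css × τ / F = 4.759 × 11.2 × 24 / 0.78 = 1640 mg

1640 mg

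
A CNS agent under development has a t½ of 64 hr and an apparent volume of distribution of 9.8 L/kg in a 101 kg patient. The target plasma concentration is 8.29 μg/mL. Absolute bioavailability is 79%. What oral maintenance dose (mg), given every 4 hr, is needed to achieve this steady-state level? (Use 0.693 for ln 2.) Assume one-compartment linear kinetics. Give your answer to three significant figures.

Vd = 9.8 L/kg × 101 kg = 989.8 L
k = 0.693/64 = 0.01083 h⁻¹, so CL = k·Vd = 0.01083 × 989.8 = 10.72 L/h
D = CL × Css × τ / F = 10.72 × 8.29 × 4 / 0.79 = 450.0 mg

450 mg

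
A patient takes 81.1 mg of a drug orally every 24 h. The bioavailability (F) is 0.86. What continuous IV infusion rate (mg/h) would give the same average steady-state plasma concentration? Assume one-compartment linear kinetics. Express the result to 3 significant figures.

2.91 mg/h

Equivalent systemic input: infusion rate = F·D/τ.
Rate = 0.86 × 81.1 / 24 = 2.906 mg/h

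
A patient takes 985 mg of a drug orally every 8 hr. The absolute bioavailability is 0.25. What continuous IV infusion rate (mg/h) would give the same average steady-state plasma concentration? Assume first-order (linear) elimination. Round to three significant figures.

Equivalent systemic input: infusion rate = F·D/τ.
Rate = 0.25 × 985 / 8 = 30.78 mg/h

30.8 mg/h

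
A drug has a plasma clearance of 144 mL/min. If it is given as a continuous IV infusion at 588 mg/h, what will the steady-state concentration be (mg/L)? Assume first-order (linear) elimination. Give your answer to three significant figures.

CL = 144 mL/min × 60/1000 = 8.640 L/h
Css = rate / CL = 588 / 8.640 = 68.06 mg/L

68.1 mg/L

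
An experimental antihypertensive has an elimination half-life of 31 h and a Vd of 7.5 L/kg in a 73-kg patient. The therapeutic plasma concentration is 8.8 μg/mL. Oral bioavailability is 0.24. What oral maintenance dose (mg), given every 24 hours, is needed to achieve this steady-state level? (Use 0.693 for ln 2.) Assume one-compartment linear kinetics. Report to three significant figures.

10800 mg

Total Vd = 7.5 × 73 = 547.5 L
CL = 0.693 × Vd / t½ = 0.693 × 547.5 / 31 = 12.24 L/h
D = CL × Css × τ / F = 12.24 × 8.8 × 24 / 0.24 = 10770 mg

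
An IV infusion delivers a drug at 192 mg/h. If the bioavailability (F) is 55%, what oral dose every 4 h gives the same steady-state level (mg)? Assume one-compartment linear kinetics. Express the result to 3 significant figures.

1400 mg

To maintain the same Css, the systemic dosing rate must be unchanged: F·D/τ = infusion rate.
D = rate × τ / F = 192 × 4 / 0.55 = 1396 mg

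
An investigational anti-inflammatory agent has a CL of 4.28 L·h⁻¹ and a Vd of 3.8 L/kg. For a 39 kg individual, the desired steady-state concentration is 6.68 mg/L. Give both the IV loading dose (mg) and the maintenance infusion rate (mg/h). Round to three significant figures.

Total Vd = 3.8 × 39 = 148.2 L
Loading dose = Vd × C = 148.2 × 6.68 = 990.0 mg
Infusion rate = 4.280 L/h × 6.68 mg/L = 28.59 mg/h

(a) 990 mg; (b) 28.6 mg/h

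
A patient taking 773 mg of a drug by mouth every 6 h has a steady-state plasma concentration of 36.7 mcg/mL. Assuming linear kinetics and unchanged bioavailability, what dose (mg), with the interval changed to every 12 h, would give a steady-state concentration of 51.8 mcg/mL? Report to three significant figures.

2180 mg

For first-order elimination, Css ∝ F·D/(CL·τ); F and CL are unchanged, so Css ∝ D/τ.
D₂ = D₁ × (Css,target / Css,current) × (τ₂/τ₁) = 773 × (51.8/36.7) × (12/6) = 2182 mg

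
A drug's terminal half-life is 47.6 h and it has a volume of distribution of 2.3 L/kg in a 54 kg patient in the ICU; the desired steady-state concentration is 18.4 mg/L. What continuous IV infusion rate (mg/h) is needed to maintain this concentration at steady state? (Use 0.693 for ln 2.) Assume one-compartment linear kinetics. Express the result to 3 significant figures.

Total Vd = 2.3 × 54 = 124.2 L
k = 0.693/47.6 = 0.01456 h⁻¹, so CL = k·Vd = 0.01456 × 124.2 = 1.808 L/h
Infusion rate = CL × Css = 1.808 × 18.4 = 33.27 mg/h

33.3 mg/h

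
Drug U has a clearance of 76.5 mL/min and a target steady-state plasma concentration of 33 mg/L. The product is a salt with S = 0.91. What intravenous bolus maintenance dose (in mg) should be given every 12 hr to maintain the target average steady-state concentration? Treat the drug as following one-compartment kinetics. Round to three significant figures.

CL = 76.5 mL/min × 60/1000 = 4.590 L/h
D = CL × Css × τ / S = 4.590 × 33 × 12 / 0.91 = 1997 mg

2000 mg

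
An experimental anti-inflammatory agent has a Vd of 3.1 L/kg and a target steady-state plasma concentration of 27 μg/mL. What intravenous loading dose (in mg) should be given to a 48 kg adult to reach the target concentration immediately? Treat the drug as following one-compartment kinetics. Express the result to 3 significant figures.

4020 mg

Vd(total) = 48 kg × 3.1 L/kg = 148.8 L
LD = Vd × C = 148.8 × 27.00 = 4018 mg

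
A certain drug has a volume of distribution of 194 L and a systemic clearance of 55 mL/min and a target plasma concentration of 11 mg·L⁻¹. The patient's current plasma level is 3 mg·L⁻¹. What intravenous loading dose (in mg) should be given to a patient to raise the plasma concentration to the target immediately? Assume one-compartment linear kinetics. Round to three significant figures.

Concentration deficit ΔC = 11 − 3 = 8.000 mg/L
LD = Vd × ΔC = 194.0 × 8.000 = 1552 mg

1550 mg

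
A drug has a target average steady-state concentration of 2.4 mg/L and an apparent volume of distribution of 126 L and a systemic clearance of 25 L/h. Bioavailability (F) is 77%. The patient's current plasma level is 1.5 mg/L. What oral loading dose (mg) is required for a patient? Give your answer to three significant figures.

The loading dose fills Vd to the target concentration.
Concentration deficit ΔC = 2.4 − 1.5 = 0.9000 mg/L
LD = Vd × ΔC / F = 126.0 × 0.9000 / 0.77 = 147.3 mg

147 mg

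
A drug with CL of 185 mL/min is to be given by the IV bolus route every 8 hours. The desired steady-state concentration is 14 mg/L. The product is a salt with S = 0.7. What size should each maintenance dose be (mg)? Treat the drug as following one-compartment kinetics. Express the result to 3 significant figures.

1780 mg

CL = 185 mL/min × 60/1000 = 11.10 L/h
D = CL × Css × τ / S = 11.10 × 14 × 8 / 0.7 = 1776 mg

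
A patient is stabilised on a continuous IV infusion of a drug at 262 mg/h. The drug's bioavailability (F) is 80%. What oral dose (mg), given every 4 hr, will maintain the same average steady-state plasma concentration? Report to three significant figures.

1310 mg

To maintain the same Css, the systemic dosing rate must be unchanged: F·D/τ = infusion rate.
D = rate × τ / F = 262 × 4 / 0.8 = 1310 mg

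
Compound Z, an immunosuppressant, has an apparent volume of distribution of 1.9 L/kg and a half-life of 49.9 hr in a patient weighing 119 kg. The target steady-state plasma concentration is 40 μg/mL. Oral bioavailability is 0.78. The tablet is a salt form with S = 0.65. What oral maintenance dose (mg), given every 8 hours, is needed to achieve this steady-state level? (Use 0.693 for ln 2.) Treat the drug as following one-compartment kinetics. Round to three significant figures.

Total Vd = 1.9 × 119 = 226.1 L
k = 0.693/49.9 = 0.01389 h⁻¹, so CL = k·Vd = 0.01389 × 226.1 = 3.141 L/h
D = CL × Css × τ / F / S = 3.141 × 40 × 8 / 0.78 / 0.65 = 1982 mg

1980 mg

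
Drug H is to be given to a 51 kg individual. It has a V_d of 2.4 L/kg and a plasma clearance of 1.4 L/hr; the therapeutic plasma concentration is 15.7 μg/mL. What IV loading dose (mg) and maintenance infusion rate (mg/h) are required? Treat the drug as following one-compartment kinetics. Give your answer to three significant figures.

Total Vd = 2.4 × 51 = 122.4 L
LD = Vd · C_target = 122.4 × 15.7 = 1922 mg
Maintenance infusion rate = CL × Css = 1.400 × 15.7 = 21.98 mg/h

(a) 1920 mg; (b) 22.0 mg/h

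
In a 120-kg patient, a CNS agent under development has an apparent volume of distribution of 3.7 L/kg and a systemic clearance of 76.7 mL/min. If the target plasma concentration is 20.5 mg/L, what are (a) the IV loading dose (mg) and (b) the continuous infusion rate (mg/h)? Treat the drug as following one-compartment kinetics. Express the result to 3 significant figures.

Total Vd = 3.7 × 120 = 444.0 L
Loading: fill Vd to C_target → 444.0 L × 20.5 mg/L = 9102 mg
CL = 76.7 mL/min × 60/1000 = 4.602 L/h
Infusion rate = 4.602 L/h × 20.5 mg/L = 94.34 mg/h

(a) 9100 mg; (b) 94.3 mg/h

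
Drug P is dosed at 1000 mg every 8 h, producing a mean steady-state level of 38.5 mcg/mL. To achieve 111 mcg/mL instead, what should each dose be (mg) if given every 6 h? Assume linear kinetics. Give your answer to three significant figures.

2160 mg

For first-order elimination, Css ∝ F·D/(CL·τ); F and CL are unchanged, so Css ∝ D/τ.
D₂ = D₁ × (Css,target / Css,current) × (τ₂/τ₁) = 1000 × (111/38.5) × (6/8) = 2162 mg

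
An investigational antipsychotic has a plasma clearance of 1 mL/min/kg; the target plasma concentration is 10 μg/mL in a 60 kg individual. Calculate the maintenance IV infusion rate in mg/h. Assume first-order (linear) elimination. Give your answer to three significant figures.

CL = 1 mL/min/kg × 60 kg = 60.00 mL/min = 60.00 × 60/1000 = 3.600 L/h
Infusion rate = CL · Css = 3.600 L/h × 10 mg/L = 36.00 mg/h

36.0 mg/h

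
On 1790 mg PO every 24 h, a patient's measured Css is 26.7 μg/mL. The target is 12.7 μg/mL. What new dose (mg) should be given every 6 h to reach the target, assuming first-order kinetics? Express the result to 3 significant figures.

213 mg

With linear kinetics, Css is proportional to dose rate (D/τ) at fixed clearance.
D₂ = D₁ × (Css,target / Css,current) × (τ₂/τ₁) = 1790 × (12.7/26.7) × (6/24) = 212.9 mg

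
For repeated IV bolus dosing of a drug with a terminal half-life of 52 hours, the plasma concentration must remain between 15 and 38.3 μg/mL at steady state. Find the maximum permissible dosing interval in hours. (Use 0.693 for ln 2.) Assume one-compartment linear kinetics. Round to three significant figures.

70.3 h

k = 0.693 / t½ = 0.693 / 52 = 0.01333 h⁻¹
Between IV bolus doses, concentration decays as C = C₀·e^(−kτ), so C_peak/C_trough = e^(kτ).
τ_max = ln(C_peak/C_trough) / k = ln(38.3/15) / 0.01333 = 0.9374 / 0.01333 = 70.32 h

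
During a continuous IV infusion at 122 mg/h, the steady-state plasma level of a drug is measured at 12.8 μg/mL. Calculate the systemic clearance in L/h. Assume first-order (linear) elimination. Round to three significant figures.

At steady state, infusion rate = CL × Css, so CL = rate / Css.
CL = 122 / 12.8 = 9.531 L/h

9.53 L/h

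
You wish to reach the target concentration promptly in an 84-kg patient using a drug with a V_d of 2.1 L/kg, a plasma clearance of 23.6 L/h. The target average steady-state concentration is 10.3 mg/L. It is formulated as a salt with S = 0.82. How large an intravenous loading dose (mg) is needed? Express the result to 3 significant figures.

Vd = 2.1 L/kg × 84 kg = 176.4 L
LD = Vd × C / S = 176.4 × 10.30 / 0.82 = 2216 mg

2220 mg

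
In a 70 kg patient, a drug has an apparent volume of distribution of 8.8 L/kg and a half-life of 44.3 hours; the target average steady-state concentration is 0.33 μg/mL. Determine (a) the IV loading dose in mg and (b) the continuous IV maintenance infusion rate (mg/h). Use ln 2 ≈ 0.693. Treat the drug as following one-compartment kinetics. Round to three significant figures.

(a) 203 mg; (b) 3.18 mg/h

Total Vd = 8.8 × 70 = 616.0 L
LD = Vd × C = 616.0 × 0.33 = 203.3 mg
CL = 0.693 × Vd / t½ = 0.693 × 616.0 / 44.3 = 9.636 L/h
Infusion rate = CL × Css = 9.636 × 0.33 = 3.180 mg/h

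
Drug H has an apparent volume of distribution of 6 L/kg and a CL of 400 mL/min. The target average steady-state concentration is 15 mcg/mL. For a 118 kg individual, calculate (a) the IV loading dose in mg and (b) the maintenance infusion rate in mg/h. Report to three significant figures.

(a) 10600 mg; (b) 360 mg/h

Vd(total) = 118 kg × 6 L/kg = 708.0 L
Loading: fill Vd to C_target → 708.0 L × 15 mg/L = 10620 mg
CL = 400 mL/min × 60/1000 = 24.00 L/h
Infusion rate = 24.00 L/h × 15 mg/L = 360.0 mg/h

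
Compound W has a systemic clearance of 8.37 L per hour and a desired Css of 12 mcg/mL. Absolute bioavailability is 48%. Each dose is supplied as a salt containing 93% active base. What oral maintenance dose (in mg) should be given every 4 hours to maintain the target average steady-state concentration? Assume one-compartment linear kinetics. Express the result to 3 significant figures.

D = CL × Css × τ / F / S = 8.370 × 12 × 4 / 0.48 / 0.93 = 900.0 mg

900 mg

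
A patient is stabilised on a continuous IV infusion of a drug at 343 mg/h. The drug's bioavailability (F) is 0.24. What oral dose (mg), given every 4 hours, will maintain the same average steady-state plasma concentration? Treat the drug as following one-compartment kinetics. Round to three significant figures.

To maintain the same Css, the systemic dosing rate must be unchanged: F·D/τ = infusion rate.
D = rate × τ / F = 343 × 4 / 0.24 = 5717 mg

5720 mg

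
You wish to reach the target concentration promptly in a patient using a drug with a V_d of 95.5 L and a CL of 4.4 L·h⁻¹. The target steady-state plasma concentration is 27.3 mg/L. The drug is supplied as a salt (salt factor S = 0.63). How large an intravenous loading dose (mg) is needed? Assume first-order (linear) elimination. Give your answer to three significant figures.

4140 mg

LD = Vd × C / S = 95.50 × 27.30 / 0.63 = 4138 mg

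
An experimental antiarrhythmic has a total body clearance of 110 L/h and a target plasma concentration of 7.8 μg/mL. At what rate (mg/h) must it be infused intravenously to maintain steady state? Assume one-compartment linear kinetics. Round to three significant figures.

Rate = CL × Css = 110.0 × 7.8 = 858.0 mg/h

858 mg/h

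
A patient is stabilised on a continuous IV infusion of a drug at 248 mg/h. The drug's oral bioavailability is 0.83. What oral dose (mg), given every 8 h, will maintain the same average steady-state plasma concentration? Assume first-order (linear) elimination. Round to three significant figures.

2390 mg

To maintain the same Css, the systemic dosing rate must be unchanged: F·D/τ = infusion rate.
D = rate × τ / F = 248 × 8 / 0.83 = 2390 mg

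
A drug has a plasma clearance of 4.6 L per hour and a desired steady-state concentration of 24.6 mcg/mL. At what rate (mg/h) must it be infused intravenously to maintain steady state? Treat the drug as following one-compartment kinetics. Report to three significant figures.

At steady state, infusion rate equals elimination rate: rate in = CL × Css.
Infusion rate = CL · Css = 4.600 L/h × 24.6 mg/L = 113.2 mg/h

113 mg/h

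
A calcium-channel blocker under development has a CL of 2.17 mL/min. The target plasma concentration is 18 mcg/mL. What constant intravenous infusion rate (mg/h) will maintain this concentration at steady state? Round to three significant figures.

CL = 2.17 mL/min = 2.17 × 0.06 = 0.1302 L/h
At steady state, infusion rate equals elimination rate: rate in = CL × Css.
Rate = CL × Css = 0.1302 × 18 = 2.344 mg/h

2.34 mg/h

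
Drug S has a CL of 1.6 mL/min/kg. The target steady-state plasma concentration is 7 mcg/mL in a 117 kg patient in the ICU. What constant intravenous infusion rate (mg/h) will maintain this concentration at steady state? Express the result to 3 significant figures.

78.6 mg/h

CL = 1.6 mL/min/kg × 117 kg = 187.2 mL/min = 187.2 × 60/1000 = 11.23 L/h
At steady state, infusion rate equals elimination rate: rate in = CL × Css.
Infusion rate = CL · Css = 11.23 L/h × 7 mg/L = 78.61 mg/h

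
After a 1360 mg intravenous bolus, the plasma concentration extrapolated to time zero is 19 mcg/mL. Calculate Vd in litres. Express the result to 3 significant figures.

71.6 L

Immediately after an IV bolus, C₀ = Dose / Vd, so Vd = Dose / C₀.
Vd = 1360 / 19 = 71.58 L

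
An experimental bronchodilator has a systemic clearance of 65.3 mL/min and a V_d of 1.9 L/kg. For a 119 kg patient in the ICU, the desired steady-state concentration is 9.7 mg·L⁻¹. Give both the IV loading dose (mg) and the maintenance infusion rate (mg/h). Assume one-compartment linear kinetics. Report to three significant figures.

Total Vd = 1.9 × 119 = 226.1 L
Loading: fill Vd to C_target → 226.1 L × 9.7 mg/L = 2193 mg
CL = 65.3 mL/min × 60/1000 = 3.918 L/h
Maintenance infusion rate = CL × Css = 3.918 × 9.7 = 38.00 mg/h

(a) 2190 mg; (b) 38.0 mg/h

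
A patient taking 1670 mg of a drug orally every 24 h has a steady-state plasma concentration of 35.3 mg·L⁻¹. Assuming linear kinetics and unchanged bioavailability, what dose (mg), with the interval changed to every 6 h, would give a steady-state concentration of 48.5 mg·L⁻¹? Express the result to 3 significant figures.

574 mg

For first-order elimination, Css ∝ F·D/(CL·τ); F and CL are unchanged, so Css ∝ D/τ.
D₂ = D₁ × (Css,target / Css,current) × (τ₂/τ₁) = 1670 × (48.5/35.3) × (6/24) = 573.6 mg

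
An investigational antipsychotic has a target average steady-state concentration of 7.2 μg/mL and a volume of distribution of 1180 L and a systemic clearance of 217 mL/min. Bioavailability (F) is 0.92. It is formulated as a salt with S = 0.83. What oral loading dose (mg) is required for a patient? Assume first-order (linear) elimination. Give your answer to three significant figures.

11100 mg

LD is governed by Vd — clearance does not enter the loading-dose calculation.
LD = Vd × C / F / S = 1180 × 7.200 / 0.92 / 0.83 = 11130 mg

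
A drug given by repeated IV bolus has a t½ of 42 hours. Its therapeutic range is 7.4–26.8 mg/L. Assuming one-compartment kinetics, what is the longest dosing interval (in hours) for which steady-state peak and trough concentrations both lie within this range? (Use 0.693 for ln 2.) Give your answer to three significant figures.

k = 0.693 / t½ = 0.693 / 42 = 0.01650 h⁻¹
Between IV bolus doses, concentration decays as C = C₀·e^(−kτ), so C_peak/C_trough = e^(kτ).
τ_max = ln(C_peak/C_trough) / k = ln(26.8/7.4) / 0.01650 = 1.287 / 0.01650 = 78.00 h

78.0 h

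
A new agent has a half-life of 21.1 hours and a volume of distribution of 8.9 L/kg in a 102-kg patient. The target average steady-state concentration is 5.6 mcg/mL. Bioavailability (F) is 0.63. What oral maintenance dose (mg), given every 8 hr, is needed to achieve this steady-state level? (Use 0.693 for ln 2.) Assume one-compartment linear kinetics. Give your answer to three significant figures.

Vd(total) = 102 kg × 8.9 L/kg = 907.8 L
CL = ln 2 · Vd / t½ = 0.693 × 907.8 / 21.1 = 29.82 L/h
D = CL × Css × τ / F = 29.82 × 5.6 × 8 / 0.63 = 2121 mg

2120 mg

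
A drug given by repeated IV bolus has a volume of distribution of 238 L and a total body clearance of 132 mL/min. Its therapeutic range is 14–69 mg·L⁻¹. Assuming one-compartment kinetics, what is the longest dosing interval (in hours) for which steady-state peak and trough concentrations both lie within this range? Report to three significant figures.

47.9 h

Convert clearance: 132 mL/min × 60 min/h ÷ 1000 mL/L = 7.920 L/h
k = CL / Vd = 7.920 / 238.0 = 0.03328 h⁻¹
Between IV bolus doses, concentration decays as C = C₀·e^(−kτ), so C_peak/C_trough = e^(kτ).
τ_max = ln(C_peak/C_trough) / k = ln(69/14) / 0.03328 = 1.595 / 0.03328 = 47.93 h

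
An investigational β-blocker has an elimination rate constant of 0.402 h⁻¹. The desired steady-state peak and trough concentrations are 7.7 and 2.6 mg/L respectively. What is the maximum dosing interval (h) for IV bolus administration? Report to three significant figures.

Between IV bolus doses, concentration decays as C = C₀·e^(−kτ), so C_peak/C_trough = e^(kτ).
τ_max = ln(C_peak/C_trough) / k = ln(7.7/2.6) / 0.4020 = 1.086 / 0.4020 = 2.701 h

2.70 h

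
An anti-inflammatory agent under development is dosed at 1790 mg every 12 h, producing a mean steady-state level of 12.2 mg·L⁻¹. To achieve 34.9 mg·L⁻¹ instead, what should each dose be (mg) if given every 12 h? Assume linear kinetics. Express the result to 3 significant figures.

5120 mg

For first-order elimination, Css ∝ F·D/(CL·τ); F and CL are unchanged, so Css ∝ D/τ.
D₂ = D₁ × (Css,target / Css,current) = 1790 × 34.9/12.2 = 5121 mg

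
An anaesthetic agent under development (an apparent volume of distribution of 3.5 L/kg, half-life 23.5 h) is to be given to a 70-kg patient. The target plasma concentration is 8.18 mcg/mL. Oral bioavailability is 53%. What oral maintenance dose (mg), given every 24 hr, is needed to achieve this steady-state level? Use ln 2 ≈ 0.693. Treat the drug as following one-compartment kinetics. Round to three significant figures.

Vd(total) = 70 kg × 3.5 L/kg = 245.0 L
CL = 0.693 × Vd / t½ = 0.693 × 245.0 / 23.5 = 7.225 L/h
D = CL × Css × τ / F = 7.225 × 8.18 × 24 / 0.53 = 2676 mg

2680 mg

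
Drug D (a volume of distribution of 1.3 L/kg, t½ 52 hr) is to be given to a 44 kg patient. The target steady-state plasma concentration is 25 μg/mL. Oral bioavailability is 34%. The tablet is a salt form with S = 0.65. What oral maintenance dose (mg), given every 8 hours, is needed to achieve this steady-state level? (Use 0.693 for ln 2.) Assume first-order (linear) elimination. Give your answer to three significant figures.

690 mg

Total Vd = 1.3 × 44 = 57.20 L
k = 0.693/52 = 0.01333 h⁻¹, so CL = k·Vd = 0.01333 × 57.20 = 0.7625 L/h
D = CL × Css × τ / F / S = 0.7625 × 25 × 8 / 0.34 / 0.65 = 690.0 mg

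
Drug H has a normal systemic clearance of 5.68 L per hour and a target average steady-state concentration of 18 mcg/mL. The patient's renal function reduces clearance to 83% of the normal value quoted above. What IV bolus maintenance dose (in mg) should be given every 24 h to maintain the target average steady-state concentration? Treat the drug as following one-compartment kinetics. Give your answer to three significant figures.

2040 mg

Patient clearance = 0.83 × 5.680 = 4.714 L/h
D = CL × Css × τ = 4.714 × 18 × 24 = 2036 mg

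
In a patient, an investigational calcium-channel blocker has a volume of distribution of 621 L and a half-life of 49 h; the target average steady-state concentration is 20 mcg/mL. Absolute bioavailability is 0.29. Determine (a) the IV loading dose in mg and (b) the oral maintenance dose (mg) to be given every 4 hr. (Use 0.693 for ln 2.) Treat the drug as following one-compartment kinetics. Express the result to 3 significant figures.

(a) 12400 mg; (b) 2420 mg

LD = Vd × C = 621.0 × 20 = 12420 mg
CL = 0.693 × Vd / t½ = 0.693 × 621.0 / 49 = 8.783 L/h
D = CL × Css × τ / F = 8.783 × 20 × 4 / 0.29 = 2423 mg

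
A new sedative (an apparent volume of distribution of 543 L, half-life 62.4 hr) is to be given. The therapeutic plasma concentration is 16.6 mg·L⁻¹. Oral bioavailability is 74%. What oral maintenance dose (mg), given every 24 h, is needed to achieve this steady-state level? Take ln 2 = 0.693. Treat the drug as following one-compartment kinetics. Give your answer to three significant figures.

CL = ln 2 · Vd / t½ = 0.693 × 543.0 / 62.4 = 6.030 L/h
D = CL × Css × τ / F = 6.030 × 16.6 × 24 / 0.74 = 3246 mg

3250 mg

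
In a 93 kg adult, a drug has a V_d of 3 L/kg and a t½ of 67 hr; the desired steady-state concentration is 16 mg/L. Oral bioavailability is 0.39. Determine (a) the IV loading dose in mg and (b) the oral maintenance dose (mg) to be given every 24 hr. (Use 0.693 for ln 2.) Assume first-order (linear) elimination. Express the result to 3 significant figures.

Total Vd = 3 × 93 = 279.0 L
LD = Vd × C = 279.0 × 16 = 4464 mg
CL = 0.693 × Vd / t½ = 0.693 × 279.0 / 67 = 2.886 L/h
D = CL × Css × τ / F = 2.886 × 16 × 24 / 0.39 = 2842 mg

(a) 4460 mg; (b) 2840 mg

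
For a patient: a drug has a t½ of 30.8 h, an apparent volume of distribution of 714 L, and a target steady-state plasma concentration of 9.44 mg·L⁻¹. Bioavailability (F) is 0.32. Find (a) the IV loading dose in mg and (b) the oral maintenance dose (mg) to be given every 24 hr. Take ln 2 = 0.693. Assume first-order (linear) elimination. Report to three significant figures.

(a) 6740 mg; (b) 11400 mg

LD = Vd × C = 714.0 × 9.44 = 6740 mg
CL = 0.693 × Vd / t½ = 0.693 × 714.0 / 30.8 = 16.07 L/h
D = CL × Css × τ / F = 16.07 × 9.44 × 24 / 0.32 = 11380 mg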